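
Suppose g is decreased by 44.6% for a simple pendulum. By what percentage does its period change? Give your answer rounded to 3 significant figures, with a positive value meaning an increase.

34.4%

T ∝ 1/√g, so T'/T = 1/√(0.5540) = 1.344.
Percentage change in T = (1.344 − 1) × 100% = 34.4%.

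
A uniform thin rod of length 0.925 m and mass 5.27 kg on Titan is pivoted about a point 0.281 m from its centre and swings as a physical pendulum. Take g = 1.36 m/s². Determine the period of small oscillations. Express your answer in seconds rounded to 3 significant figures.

For a physical pendulum T = 2π√(I/(mgd)), with d = 0.2810 m from pivot to centre of mass.
I_cm = mL²/12 = 5.27 × 0.925²/12 = 0.3758 kg·m²; I = I_cm + md² = 0.3758 + 5.27 × 0.2810² = 0.7919 kg·m².
T = 2π√(0.7919/(5.27 × 1.36 × 0.2810)) = 3.94 s.

3.94 s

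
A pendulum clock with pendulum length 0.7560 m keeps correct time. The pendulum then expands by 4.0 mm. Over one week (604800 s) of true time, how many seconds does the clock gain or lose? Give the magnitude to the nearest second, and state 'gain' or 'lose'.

T ∝ √L, so T'/T = √(0.76000/0.7560) = 1.00264.
In 604800 s of true time the clock registers 604800/1.00264 = 603206.3 s, so it loses 1594 s.

lose 1594 s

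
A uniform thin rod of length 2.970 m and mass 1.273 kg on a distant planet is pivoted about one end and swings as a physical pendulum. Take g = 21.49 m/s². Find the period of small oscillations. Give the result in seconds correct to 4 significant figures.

For a physical pendulum T = 2π√(I/(mgd)), with d = 1.4850 m from pivot to centre of mass.
I_cm = mL²/12 = 1.273 × 2.970²/12 = 0.93575 kg·m²; I = I_cm + md² = 0.93575 + 1.273 × 1.4850² = 3.7430 kg·m².
T = 2π√(3.7430/(1.273 × 21.49 × 1.4850)) = 1.907 s.

1.907 s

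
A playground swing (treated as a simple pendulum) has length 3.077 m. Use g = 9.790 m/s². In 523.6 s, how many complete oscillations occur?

148

T = 2π√(L/g) = 2π√(3.077/9.790) = 3.5225 s.
Number of complete oscillations = ⌊523.6/3.5225⌋ = ⌊148.64⌋ = 148.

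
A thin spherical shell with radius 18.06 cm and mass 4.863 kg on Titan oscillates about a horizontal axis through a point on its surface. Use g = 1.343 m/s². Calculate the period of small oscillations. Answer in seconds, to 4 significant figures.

2.975 s

I_cm = (2/3)mr² = 0.10574 kg·m². The pivot is at distance d = 0.1806 m from the centre of mass.
By the parallel-axis theorem, I = I_cm + md² = 0.10574 + 0.15861 = 0.26436 kg·m².
T = 2π√(I/(mgd)) = 2π√(0.26436/(4.863 × 1.343 × 0.1806)) = 2.975 s.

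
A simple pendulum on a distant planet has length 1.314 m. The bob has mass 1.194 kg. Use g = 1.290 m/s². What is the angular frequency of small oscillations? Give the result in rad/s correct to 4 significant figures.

ω = √(g/L) = √(1.290/1.314) = 0.9908 rad/s.

0.9908 rad/s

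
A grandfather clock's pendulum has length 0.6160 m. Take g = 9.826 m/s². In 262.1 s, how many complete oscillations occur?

T = 2π√(L/g) = 2π√(0.6160/9.826) = 1.5732 s.
Number of complete oscillations = ⌊262.1/1.5732⌋ = ⌊166.60⌋ = 166.

166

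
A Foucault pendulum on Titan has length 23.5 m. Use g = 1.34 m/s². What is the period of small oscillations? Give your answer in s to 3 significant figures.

T = 2π√(L/g) = 2π√(23.5/1.34) = 2π × 4.188 = 26.3 s.

26.3 s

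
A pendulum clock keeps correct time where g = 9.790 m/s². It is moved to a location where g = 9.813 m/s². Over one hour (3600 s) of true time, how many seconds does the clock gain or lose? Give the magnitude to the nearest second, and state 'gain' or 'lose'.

gain 4 s

The clock's period scales as T ∝ 1/√g, so T'/T = √(9.790/9.813) = 0.998827.
In 3600 s of true time the clock registers 3600/0.998827 = 3604.2 s, so it gains 4 s.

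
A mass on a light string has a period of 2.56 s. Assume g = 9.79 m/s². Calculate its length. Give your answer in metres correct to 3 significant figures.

1.63 m

From T = 2π√(L/g), L = gT²/(4π²) = 9.79 × 2.560²/(4π²) = 1.63 m.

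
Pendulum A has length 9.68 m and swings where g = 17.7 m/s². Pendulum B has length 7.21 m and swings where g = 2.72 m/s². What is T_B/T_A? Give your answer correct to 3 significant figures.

2.20

T = 2π√(L/g), so T_B/T_A = √((L_B/g_B)/(L_A/g_A)) = √((7.21/2.72)/(9.68/17.7)) = 2.20.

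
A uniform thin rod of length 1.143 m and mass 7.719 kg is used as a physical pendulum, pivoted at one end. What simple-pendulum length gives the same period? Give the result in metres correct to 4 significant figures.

0.7620 m

The equivalent simple-pendulum length is L_eq = I/(md), where I is about the pivot and d = 0.57150 m.
I_cm = (1/12)mL² = 0.84037 kg·m², so I = I_cm + md² = 0.84037 + 2.5211 = 3.3615 kg·m².
L_eq = 3.3615/(7.719 × 0.57150) = 0.7620 m.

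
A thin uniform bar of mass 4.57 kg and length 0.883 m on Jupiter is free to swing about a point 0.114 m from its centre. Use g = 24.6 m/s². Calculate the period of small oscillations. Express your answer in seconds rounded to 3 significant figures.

1.05 s

For a physical pendulum T = 2π√(I/(mgd)), with d = 0.1140 m from pivot to centre of mass.
I_cm = mL²/12 = 4.57 × 0.883²/12 = 0.2969 kg·m²; I = I_cm + md² = 0.2969 + 4.57 × 0.1140² = 0.3563 kg·m².
T = 2π√(0.3563/(4.57 × 24.6 × 0.1140)) = 1.05 s.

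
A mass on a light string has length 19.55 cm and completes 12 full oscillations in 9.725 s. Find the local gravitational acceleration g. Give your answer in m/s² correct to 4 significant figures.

T = 9.725/12 = 0.81042 s.
From T = 2π√(L/g), g = 4π²L/T² = 4π² × 0.1955/0.81042² = 11.75 m/s².

11.75 m/s²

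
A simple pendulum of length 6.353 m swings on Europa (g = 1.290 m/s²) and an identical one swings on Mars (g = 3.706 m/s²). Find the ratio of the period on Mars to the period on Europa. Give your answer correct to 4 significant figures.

0.5900

T ∝ 1/√g, so T₂/T₁ = √(g₁/g₂) = √(1.290/3.706) = 0.5900.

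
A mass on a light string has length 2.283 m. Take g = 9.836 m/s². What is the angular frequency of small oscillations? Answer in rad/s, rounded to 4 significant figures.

2.076 rad/s

ω = √(g/L) = √(9.836/2.283) = 2.076 rad/s.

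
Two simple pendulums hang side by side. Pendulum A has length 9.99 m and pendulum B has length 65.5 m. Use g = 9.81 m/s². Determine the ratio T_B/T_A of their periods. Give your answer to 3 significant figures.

T ∝ √L, so T_B/T_A = √(L_B/L_A) = √(65.5/9.99) = 2.56.

2.56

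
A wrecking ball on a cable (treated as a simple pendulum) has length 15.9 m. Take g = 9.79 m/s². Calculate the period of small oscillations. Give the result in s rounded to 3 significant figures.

8.01 s

T = 2π√(L/g) = 2π√(15.9/9.79) = 2π × 1.274 = 8.01 s.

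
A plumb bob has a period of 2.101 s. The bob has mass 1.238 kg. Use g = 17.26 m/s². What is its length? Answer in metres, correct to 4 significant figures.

From T = 2π√(L/g), L = gT²/(4π²) = 17.26 × 2.1010²/(4π²) = 1.930 m.

1.930 m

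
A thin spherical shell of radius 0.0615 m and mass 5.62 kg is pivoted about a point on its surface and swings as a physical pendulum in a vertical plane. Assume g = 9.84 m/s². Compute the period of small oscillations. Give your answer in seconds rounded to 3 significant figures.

0.641 s

I_cm = (2/3)mr² = 0.01417 kg·m². The pivot is at distance d = 0.0615 m from the centre of mass.
By the parallel-axis theorem, I = I_cm + md² = 0.01417 + 0.02126 = 0.03543 kg·m².
T = 2π√(I/(mgd)) = 2π√(0.03543/(5.62 × 9.84 × 0.0615)) = 0.641 s.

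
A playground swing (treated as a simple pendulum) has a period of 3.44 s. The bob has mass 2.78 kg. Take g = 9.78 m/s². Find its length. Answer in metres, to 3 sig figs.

2.93 m

From T = 2π√(L/g), L = gT²/(4π²) = 9.78 × 3.440²/(4π²) = 2.93 m.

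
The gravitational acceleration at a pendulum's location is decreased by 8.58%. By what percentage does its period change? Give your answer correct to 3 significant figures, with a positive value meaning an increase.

T ∝ 1/√g, so T'/T = 1/√(0.9142) = 1.046.
Percentage change in T = (1.046 − 1) × 100% = 4.59%.

4.59%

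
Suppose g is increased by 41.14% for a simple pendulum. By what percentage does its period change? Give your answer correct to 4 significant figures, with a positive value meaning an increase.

T ∝ 1/√g, so T'/T = 1/√(1.4114) = 0.84173.
Percentage change in T = (0.84173 − 1) × 100% = -15.83%.

-15.83%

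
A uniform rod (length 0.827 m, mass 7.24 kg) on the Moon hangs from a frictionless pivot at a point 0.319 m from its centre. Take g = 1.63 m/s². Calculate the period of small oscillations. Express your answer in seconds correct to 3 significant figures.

3.47 s

For a physical pendulum T = 2π√(I/(mgd)), with d = 0.3190 m from pivot to centre of mass.
I_cm = mL²/12 = 7.24 × 0.827²/12 = 0.4126 kg·m²; I = I_cm + md² = 0.4126 + 7.24 × 0.3190² = 1.149 kg·m².
T = 2π√(1.149/(7.24 × 1.63 × 0.3190)) = 3.47 s.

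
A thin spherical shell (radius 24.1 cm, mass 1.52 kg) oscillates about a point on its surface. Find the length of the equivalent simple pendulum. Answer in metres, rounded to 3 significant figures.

The equivalent simple-pendulum length is L_eq = I/(md), where I is about the pivot and d = 0.2410 m.
I_cm = (2/3)mR² = 0.05886 kg·m², so I = I_cm + md² = 0.05886 + 0.08828 = 0.1471 kg·m².
L_eq = 0.1471/(1.52 × 0.2410) = 0.402 m.

0.402 m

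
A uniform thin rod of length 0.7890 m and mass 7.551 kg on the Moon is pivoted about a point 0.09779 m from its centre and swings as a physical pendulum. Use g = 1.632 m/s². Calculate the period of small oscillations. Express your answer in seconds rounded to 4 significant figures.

3.898 s

For a physical pendulum T = 2π√(I/(mgd)), with d = 0.097790 m from pivot to centre of mass.
I_cm = mL²/12 = 7.551 × 0.7890²/12 = 0.39172 kg·m²; I = I_cm + md² = 0.39172 + 7.551 × 0.097790² = 0.46393 kg·m².
T = 2π√(0.46393/(7.551 × 1.632 × 0.097790)) = 3.898 s.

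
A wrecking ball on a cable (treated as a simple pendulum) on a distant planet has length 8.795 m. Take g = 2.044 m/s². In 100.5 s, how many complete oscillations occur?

7

T = 2π√(L/g) = 2π√(8.795/2.044) = 13.033 s.
Number of complete oscillations = ⌊100.5/13.033⌋ = ⌊7.7110⌋ = 7.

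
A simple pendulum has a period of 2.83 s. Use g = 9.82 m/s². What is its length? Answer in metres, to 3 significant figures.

1.99 m

From T = 2π√(L/g), L = gT²/(4π²) = 9.82 × 2.830²/(4π²) = 1.99 m.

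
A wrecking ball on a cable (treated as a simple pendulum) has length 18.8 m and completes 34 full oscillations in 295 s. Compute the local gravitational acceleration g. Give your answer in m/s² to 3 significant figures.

9.86 m/s²

T = 295/34 = 8.676 s.
From T = 2π√(L/g), g = 4π²L/T² = 4π² × 18.8/8.676² = 9.86 m/s².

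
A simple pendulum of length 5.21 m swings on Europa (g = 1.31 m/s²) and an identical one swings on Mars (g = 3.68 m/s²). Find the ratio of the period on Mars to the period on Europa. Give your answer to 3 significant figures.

T ∝ 1/√g, so T₂/T₁ = √(g₁/g₂) = √(1.31/3.68) = 0.597.

0.597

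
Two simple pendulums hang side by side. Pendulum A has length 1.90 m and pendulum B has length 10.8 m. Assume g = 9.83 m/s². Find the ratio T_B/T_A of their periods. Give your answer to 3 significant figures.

T ∝ √L, so T_B/T_A = √(L_B/L_A) = √(10.8/1.90) = 2.38.

2.38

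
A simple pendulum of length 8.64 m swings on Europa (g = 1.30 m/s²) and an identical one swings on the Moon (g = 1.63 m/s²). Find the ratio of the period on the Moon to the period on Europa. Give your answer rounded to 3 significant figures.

0.893

T ∝ 1/√g, so T₂/T₁ = √(g₁/g₂) = √(1.30/1.63) = 0.893.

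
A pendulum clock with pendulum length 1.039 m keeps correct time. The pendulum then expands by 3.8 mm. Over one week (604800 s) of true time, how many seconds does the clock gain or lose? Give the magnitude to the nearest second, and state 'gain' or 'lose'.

lose 1103 s

T ∝ √L, so T'/T = √(1.04280/1.039) = 1.00183.
In 604800 s of true time the clock registers 604800/1.00183 = 603697.0 s, so it loses 1103 s.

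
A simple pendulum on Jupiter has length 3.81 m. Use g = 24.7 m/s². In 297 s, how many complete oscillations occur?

T = 2π√(L/g) = 2π√(3.81/24.7) = 2.468 s.
Number of complete oscillations = ⌊297/2.468⌋ = ⌊120.4⌋ = 120.

120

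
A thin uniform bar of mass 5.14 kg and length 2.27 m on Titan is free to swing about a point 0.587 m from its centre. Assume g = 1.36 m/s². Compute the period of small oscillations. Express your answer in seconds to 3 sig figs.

For a physical pendulum T = 2π√(I/(mgd)), with d = 0.5870 m from pivot to centre of mass.
I_cm = mL²/12 = 5.14 × 2.27²/12 = 2.207 kg·m²; I = I_cm + md² = 2.207 + 5.14 × 0.5870² = 3.978 kg·m².
T = 2π√(3.978/(5.14 × 1.36 × 0.5870)) = 6.19 s.

6.19 s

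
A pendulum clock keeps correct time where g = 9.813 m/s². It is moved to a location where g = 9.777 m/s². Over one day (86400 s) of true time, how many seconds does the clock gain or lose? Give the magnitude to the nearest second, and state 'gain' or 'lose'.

The clock's period scales as T ∝ 1/√g, so T'/T = √(9.813/9.777) = 1.00184.
In 86400 s of true time the clock registers 86400/1.00184 = 86241.4 s, so it loses 159 s.

lose 159 s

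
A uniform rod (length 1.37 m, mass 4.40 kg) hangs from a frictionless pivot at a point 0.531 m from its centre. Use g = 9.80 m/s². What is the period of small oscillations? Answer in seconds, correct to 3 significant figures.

For a physical pendulum T = 2π√(I/(mgd)), with d = 0.5310 m from pivot to centre of mass.
I_cm = mL²/12 = 4.40 × 1.37²/12 = 0.6882 kg·m²; I = I_cm + md² = 0.6882 + 4.40 × 0.5310² = 1.929 kg·m².
T = 2π√(1.929/(4.40 × 9.80 × 0.5310)) = 1.82 s.

1.82 s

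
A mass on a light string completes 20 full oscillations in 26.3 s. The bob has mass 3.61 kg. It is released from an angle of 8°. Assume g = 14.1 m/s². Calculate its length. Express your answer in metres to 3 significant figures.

T = 26.3/20 = 1.315 s.
From T = 2π√(L/g), L = gT²/(4π²) = 14.1 × 1.315²/(4π²) = 0.618 m.

0.618 m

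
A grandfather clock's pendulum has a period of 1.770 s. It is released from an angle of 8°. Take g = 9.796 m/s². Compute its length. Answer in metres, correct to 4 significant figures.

From T = 2π√(L/g), L = gT²/(4π²) = 9.796 × 1.7700²/(4π²) = 0.7774 m.

0.7774 m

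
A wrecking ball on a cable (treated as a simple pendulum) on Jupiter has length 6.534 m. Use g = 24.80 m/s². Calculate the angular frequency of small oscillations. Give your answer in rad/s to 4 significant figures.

ω = √(g/L) = √(24.80/6.534) = 1.948 rad/s.

1.948 rad/s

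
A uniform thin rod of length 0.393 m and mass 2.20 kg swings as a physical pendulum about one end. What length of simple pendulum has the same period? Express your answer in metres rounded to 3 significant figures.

The equivalent simple-pendulum length is L_eq = I/(md), where I is about the pivot and d = 0.1965 m.
I_cm = (1/12)mL² = 0.02832 kg·m², so I = I_cm + md² = 0.02832 + 0.08495 = 0.1133 kg·m².
L_eq = 0.1133/(2.20 × 0.1965) = 0.262 m.

0.262 m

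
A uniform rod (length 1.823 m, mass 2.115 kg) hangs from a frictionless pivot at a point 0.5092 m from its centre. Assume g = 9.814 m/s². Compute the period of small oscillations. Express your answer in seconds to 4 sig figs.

2.058 s

For a physical pendulum T = 2π√(I/(mgd)), with d = 0.50920 m from pivot to centre of mass.
I_cm = mL²/12 = 2.115 × 1.823²/12 = 0.58574 kg·m²; I = I_cm + md² = 0.58574 + 2.115 × 0.50920² = 1.1341 kg·m².
T = 2π√(1.1341/(2.115 × 9.814 × 0.50920)) = 2.058 s.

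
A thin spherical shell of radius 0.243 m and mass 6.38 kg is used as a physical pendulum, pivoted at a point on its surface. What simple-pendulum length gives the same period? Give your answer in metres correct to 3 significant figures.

0.405 m

The equivalent simple-pendulum length is L_eq = I/(md), where I is about the pivot and d = 0.2430 m.
I_cm = (2/3)mR² = 0.2512 kg·m², so I = I_cm + md² = 0.2512 + 0.3767 = 0.6279 kg·m².
L_eq = 0.6279/(6.38 × 0.2430) = 0.405 m.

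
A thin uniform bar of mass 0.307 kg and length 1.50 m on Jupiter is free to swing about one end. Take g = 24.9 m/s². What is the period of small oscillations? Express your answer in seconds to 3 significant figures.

For a physical pendulum T = 2π√(I/(mgd)), with d = 0.7500 m from pivot to centre of mass.
I_cm = mL²/12 = 0.307 × 1.50²/12 = 0.05756 kg·m²; I = I_cm + md² = 0.05756 + 0.307 × 0.7500² = 0.2302 kg·m².
T = 2π√(0.2302/(0.307 × 24.9 × 0.7500)) = 1.26 s.

1.26 s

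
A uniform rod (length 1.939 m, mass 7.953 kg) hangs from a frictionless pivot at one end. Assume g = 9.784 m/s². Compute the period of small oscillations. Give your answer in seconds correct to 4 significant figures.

2.284 s

For a physical pendulum T = 2π√(I/(mgd)), with d = 0.96950 m from pivot to centre of mass.
I_cm = mL²/12 = 7.953 × 1.939²/12 = 2.4918 kg·m²; I = I_cm + md² = 2.4918 + 7.953 × 0.96950² = 9.9670 kg·m².
T = 2π√(9.9670/(7.953 × 9.784 × 0.96950)) = 2.284 s.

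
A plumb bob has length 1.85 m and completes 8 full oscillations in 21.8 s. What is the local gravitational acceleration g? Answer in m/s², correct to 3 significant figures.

T = 21.8/8 = 2.725 s.
From T = 2π√(L/g), g = 4π²L/T² = 4π² × 1.85/2.725² = 9.84 m/s².

9.84 m/s²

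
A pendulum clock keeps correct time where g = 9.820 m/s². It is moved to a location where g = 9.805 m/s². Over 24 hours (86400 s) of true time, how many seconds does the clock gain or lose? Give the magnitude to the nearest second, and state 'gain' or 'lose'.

lose 66 s

The clock's period scales as T ∝ 1/√g, so T'/T = √(9.820/9.805) = 1.00076.
In 86400 s of true time the clock registers 86400/1.00076 = 86334.0 s, so it loses 66 s.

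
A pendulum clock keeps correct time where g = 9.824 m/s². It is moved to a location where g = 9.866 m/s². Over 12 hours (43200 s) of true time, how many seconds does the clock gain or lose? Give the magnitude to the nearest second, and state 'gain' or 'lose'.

gain 92 s

The clock's period scales as T ∝ 1/√g, so T'/T = √(9.824/9.866) = 0.997869.
In 43200 s of true time the clock registers 43200/0.997869 = 43292.2 s, so it gains 92 s.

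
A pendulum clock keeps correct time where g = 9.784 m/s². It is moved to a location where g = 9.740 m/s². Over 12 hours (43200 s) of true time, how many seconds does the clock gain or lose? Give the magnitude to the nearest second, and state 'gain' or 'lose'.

The clock's period scales as T ∝ 1/√g, so T'/T = √(9.784/9.740) = 1.00226.
In 43200 s of true time the clock registers 43200/1.00226 = 43102.8 s, so it loses 97 s.

lose 97 s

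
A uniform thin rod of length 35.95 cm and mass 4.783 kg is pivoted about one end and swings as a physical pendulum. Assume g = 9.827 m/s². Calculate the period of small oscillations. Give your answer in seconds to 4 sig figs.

For a physical pendulum T = 2π√(I/(mgd)), with d = 0.17975 m from pivot to centre of mass.
I_cm = mL²/12 = 4.783 × 0.3595²/12 = 0.051513 kg·m²; I = I_cm + md² = 0.051513 + 4.783 × 0.17975² = 0.20605 kg·m².
T = 2π√(0.20605/(4.783 × 9.827 × 0.17975)) = 0.9812 s.

0.9812 s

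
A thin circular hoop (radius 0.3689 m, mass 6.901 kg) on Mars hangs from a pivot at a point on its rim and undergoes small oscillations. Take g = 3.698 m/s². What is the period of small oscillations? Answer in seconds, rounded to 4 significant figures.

2.807 s

I_cm = mr² = 0.93914 kg·m². The pivot is at distance d = 0.3689 m from the centre of mass.
By the parallel-axis theorem, I = I_cm + md² = 0.93914 + 0.93914 = 1.8783 kg·m².
T = 2π√(I/(mgd)) = 2π√(1.8783/(6.901 × 3.698 × 0.3689)) = 2.807 s.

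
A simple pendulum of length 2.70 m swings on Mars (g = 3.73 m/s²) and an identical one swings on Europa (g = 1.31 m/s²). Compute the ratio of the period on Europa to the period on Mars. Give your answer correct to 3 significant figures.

1.69

T ∝ 1/√g, so T₂/T₁ = √(g₁/g₂) = √(3.73/1.31) = 1.69.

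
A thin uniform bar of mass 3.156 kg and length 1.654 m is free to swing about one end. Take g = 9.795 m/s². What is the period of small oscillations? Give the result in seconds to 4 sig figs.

2.108 s

For a physical pendulum T = 2π√(I/(mgd)), with d = 0.82700 m from pivot to centre of mass.
I_cm = mL²/12 = 3.156 × 1.654²/12 = 0.71949 kg·m²; I = I_cm + md² = 0.71949 + 3.156 × 0.82700² = 2.8780 kg·m².
T = 2π√(2.8780/(3.156 × 9.795 × 0.82700)) = 2.108 s.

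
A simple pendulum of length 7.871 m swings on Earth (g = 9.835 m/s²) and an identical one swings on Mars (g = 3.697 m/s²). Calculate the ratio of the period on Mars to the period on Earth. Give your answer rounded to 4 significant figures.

T ∝ 1/√g, so T₂/T₁ = √(g₁/g₂) = √(9.835/3.697) = 1.631.

1.631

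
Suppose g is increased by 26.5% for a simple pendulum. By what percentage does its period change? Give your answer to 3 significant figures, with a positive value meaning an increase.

-11.1%

T ∝ 1/√g, so T'/T = 1/√(1.265) = 0.8891.
Percentage change in T = (0.8891 − 1) × 100% = -11.1%.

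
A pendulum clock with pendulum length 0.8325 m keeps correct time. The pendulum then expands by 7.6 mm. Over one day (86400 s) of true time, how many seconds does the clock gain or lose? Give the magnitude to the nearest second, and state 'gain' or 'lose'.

lose 392 s

T ∝ √L, so T'/T = √(0.84010/0.8325) = 1.00455.
In 86400 s of true time the clock registers 86400/1.00455 = 86008.3 s, so it loses 392 s.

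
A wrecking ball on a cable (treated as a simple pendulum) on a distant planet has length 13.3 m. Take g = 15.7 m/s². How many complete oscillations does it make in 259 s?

44

T = 2π√(L/g) = 2π√(13.3/15.7) = 5.783 s.
Number of complete oscillations = ⌊259/5.783⌋ = ⌊44.79⌋ = 44.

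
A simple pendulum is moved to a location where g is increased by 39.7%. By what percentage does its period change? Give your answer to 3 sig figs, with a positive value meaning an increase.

T ∝ 1/√g, so T'/T = 1/√(1.397) = 0.8461.
Percentage change in T = (0.8461 − 1) × 100% = -15.4%.

-15.4%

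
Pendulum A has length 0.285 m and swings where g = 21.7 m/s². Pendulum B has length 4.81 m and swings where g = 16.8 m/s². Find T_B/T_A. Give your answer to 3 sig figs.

T = 2π√(L/g), so T_B/T_A = √((L_B/g_B)/(L_A/g_A)) = √((4.81/16.8)/(0.285/21.7)) = 4.67.

4.67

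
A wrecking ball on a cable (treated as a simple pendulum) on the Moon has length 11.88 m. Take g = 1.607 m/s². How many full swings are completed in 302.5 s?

17

T = 2π√(L/g) = 2π√(11.88/1.607) = 17.084 s.
Number of complete oscillations = ⌊302.5/17.084⌋ = ⌊17.707⌋ = 17.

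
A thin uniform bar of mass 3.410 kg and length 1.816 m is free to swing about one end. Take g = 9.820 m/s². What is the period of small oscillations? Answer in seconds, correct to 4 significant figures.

For a physical pendulum T = 2π√(I/(mgd)), with d = 0.90800 m from pivot to centre of mass.
I_cm = mL²/12 = 3.410 × 1.816²/12 = 0.93714 kg·m²; I = I_cm + md² = 0.93714 + 3.410 × 0.90800² = 3.7486 kg·m².
T = 2π√(3.7486/(3.410 × 9.820 × 0.90800)) = 2.206 s.

2.206 s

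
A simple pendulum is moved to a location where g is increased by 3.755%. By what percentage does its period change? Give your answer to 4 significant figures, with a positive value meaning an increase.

-1.826%

T ∝ 1/√g, so T'/T = 1/√(1.0375) = 0.98174.
Percentage change in T = (0.98174 − 1) × 100% = -1.826%.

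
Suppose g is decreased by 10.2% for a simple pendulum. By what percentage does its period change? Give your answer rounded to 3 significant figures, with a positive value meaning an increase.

T ∝ 1/√g, so T'/T = 1/√(0.8980) = 1.055.
Percentage change in T = (1.055 − 1) × 100% = 5.53%.

5.53%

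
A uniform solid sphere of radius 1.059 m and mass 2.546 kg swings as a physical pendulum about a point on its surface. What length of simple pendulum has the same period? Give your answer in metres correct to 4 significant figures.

1.483 m

The equivalent simple-pendulum length is L_eq = I/(md), where I is about the pivot and d = 1.0590 m.
I_cm = (2/5)mR² = 1.1421 kg·m², so I = I_cm + md² = 1.1421 + 2.8553 = 3.9974 kg·m².
L_eq = 3.9974/(2.546 × 1.0590) = 1.483 m.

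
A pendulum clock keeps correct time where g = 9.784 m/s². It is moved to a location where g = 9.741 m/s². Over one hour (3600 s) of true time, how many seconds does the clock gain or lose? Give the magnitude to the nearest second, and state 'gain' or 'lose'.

The clock's period scales as T ∝ 1/√g, so T'/T = √(9.784/9.741) = 1.00220.
In 3600 s of true time the clock registers 3600/1.00220 = 3592.1 s, so it loses 8 s.

lose 8 s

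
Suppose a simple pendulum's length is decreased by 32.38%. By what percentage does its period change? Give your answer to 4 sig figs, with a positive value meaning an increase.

T ∝ √L, so T'/T = √(0.67620) = 0.82231.
Percentage change in T = (0.82231 − 1) × 100% = -17.77%.

-17.77%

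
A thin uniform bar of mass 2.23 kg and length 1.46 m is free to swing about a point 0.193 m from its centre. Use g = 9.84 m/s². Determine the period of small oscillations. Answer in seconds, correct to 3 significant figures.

2.11 s

For a physical pendulum T = 2π√(I/(mgd)), with d = 0.1930 m from pivot to centre of mass.
I_cm = mL²/12 = 2.23 × 1.46²/12 = 0.3961 kg·m²; I = I_cm + md² = 0.3961 + 2.23 × 0.1930² = 0.4792 kg·m².
T = 2π√(0.4792/(2.23 × 9.84 × 0.1930)) = 2.11 s.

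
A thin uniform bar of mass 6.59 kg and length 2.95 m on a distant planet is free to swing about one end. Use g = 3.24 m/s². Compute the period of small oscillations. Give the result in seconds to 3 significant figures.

For a physical pendulum T = 2π√(I/(mgd)), with d = 1.475 m from pivot to centre of mass.
I_cm = mL²/12 = 6.59 × 2.95²/12 = 4.779 kg·m²; I = I_cm + md² = 4.779 + 6.59 × 1.475² = 19.12 kg·m².
T = 2π√(19.12/(6.59 × 3.24 × 1.475)) = 4.90 s.

4.90 s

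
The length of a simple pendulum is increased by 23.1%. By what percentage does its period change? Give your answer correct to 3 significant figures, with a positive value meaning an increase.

T ∝ √L, so T'/T = √(1.231) = 1.110.
Percentage change in T = (1.110 − 1) × 100% = 11.0%.

11.0%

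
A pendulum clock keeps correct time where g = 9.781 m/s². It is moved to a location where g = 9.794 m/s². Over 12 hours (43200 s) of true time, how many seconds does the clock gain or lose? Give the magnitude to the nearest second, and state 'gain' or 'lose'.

The clock's period scales as T ∝ 1/√g, so T'/T = √(9.781/9.794) = 0.999336.
In 43200 s of true time the clock registers 43200/0.999336 = 43228.7 s, so it gains 29 s.

gain 29 s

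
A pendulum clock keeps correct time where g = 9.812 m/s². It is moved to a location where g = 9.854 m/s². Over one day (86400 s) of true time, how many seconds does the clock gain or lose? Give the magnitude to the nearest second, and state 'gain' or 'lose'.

gain 185 s

The clock's period scales as T ∝ 1/√g, so T'/T = √(9.812/9.854) = 0.997867.
In 86400 s of true time the clock registers 86400/0.997867 = 86584.7 s, so it gains 185 s.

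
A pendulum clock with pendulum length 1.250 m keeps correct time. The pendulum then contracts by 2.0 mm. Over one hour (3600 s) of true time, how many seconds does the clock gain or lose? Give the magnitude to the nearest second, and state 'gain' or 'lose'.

gain 3 s

T ∝ √L, so T'/T = √(1.24800/1.250) = 0.999200.
In 3600 s of true time the clock registers 3600/0.999200 = 3602.9 s, so it gains 3 s.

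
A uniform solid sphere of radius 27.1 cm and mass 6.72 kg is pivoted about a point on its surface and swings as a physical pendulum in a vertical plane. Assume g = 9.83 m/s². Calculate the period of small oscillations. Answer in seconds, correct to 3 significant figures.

I_cm = (2/5)mr² = 0.1974 kg·m². The pivot is at distance d = 0.271 m from the centre of mass.
By the parallel-axis theorem, I = I_cm + md² = 0.1974 + 0.4935 = 0.6909 kg·m².
T = 2π√(I/(mgd)) = 2π√(0.6909/(6.72 × 9.83 × 0.271)) = 1.23 s.

1.23 s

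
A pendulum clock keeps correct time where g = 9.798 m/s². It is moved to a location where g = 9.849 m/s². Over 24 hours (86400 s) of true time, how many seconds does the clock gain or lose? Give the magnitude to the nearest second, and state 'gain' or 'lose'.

The clock's period scales as T ∝ 1/√g, so T'/T = √(9.798/9.849) = 0.997408.
In 86400 s of true time the clock registers 86400/0.997408 = 86624.6 s, so it gains 225 s.

gain 225 s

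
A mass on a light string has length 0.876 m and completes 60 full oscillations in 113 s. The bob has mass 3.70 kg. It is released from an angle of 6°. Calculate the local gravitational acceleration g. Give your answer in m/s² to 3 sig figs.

9.75 m/s²

T = 113/60 = 1.883 s.
From T = 2π√(L/g), g = 4π²L/T² = 4π² × 0.876/1.883² = 9.75 m/s².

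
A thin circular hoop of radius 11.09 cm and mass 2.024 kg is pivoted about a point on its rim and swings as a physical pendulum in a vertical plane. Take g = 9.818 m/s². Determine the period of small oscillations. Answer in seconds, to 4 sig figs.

0.9444 s

I_cm = mr² = 0.024893 kg·m². The pivot is at distance d = 0.1109 m from the centre of mass.
By the parallel-axis theorem, I = I_cm + md² = 0.024893 + 0.024893 = 0.049786 kg·m².
T = 2π√(I/(mgd)) = 2π√(0.049786/(2.024 × 9.818 × 0.1109)) = 0.9444 s.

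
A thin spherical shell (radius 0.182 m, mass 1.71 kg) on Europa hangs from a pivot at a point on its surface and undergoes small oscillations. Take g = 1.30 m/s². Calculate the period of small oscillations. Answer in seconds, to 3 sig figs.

I_cm = (2/3)mr² = 0.03776 kg·m². The pivot is at distance d = 0.182 m from the centre of mass.
By the parallel-axis theorem, I = I_cm + md² = 0.03776 + 0.05664 = 0.09440 kg·m².
T = 2π√(I/(mgd)) = 2π√(0.09440/(1.71 × 1.30 × 0.182)) = 3.04 s.

3.04 s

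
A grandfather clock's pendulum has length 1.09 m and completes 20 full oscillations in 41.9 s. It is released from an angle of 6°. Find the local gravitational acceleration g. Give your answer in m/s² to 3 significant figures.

9.80 m/s²

T = 41.9/20 = 2.095 s.
From T = 2π√(L/g), g = 4π²L/T² = 4π² × 1.09/2.095² = 9.80 m/s².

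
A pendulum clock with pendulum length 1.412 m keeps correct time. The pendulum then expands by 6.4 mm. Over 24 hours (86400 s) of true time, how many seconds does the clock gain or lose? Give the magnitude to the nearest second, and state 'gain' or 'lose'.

T ∝ √L, so T'/T = √(1.41840/1.412) = 1.00226.
In 86400 s of true time the clock registers 86400/1.00226 = 86204.9 s, so it loses 195 s.

lose 195 s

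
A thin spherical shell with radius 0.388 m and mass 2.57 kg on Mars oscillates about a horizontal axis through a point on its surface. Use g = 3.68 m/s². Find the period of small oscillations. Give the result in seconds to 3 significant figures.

I_cm = (2/3)mr² = 0.2579 kg·m². The pivot is at distance d = 0.388 m from the centre of mass.
By the parallel-axis theorem, I = I_cm + md² = 0.2579 + 0.3869 = 0.6448 kg·m².
T = 2π√(I/(mgd)) = 2π√(0.6448/(2.57 × 3.68 × 0.388)) = 2.63 s.

2.63 s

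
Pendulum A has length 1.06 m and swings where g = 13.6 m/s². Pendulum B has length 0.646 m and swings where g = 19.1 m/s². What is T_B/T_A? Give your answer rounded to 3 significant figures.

T = 2π√(L/g), so T_B/T_A = √((L_B/g_B)/(L_A/g_A)) = √((0.646/19.1)/(1.06/13.6)) = 0.659.

0.659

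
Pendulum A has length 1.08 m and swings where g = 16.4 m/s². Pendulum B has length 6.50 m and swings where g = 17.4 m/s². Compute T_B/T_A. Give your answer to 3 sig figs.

2.38

T = 2π√(L/g), so T_B/T_A = √((L_B/g_B)/(L_A/g_A)) = √((6.50/17.4)/(1.08/16.4)) = 2.38.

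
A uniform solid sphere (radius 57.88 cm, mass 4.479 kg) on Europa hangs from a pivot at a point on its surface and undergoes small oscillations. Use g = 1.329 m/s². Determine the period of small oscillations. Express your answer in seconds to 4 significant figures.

4.906 s

I_cm = (2/5)mr² = 0.60020 kg·m². The pivot is at distance d = 0.5788 m from the centre of mass.
By the parallel-axis theorem, I = I_cm + md² = 0.60020 + 1.5005 = 2.1007 kg·m².
T = 2π√(I/(mgd)) = 2π√(2.1007/(4.479 × 1.329 × 0.5788)) = 4.906 s.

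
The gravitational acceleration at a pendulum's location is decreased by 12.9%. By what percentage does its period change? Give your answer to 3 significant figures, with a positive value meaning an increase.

7.15%

T ∝ 1/√g, so T'/T = 1/√(0.8710) = 1.071.
Percentage change in T = (1.071 − 1) × 100% = 7.15%.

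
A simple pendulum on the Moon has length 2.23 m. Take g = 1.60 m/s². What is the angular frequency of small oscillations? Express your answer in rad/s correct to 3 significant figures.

0.847 rad/s

ω = √(g/L) = √(1.60/2.23) = 0.847 rad/s.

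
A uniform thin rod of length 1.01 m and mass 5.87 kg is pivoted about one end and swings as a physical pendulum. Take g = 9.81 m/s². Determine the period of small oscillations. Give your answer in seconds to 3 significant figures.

1.65 s

For a physical pendulum T = 2π√(I/(mgd)), with d = 0.5050 m from pivot to centre of mass.
I_cm = mL²/12 = 5.87 × 1.01²/12 = 0.4990 kg·m²; I = I_cm + md² = 0.4990 + 5.87 × 0.5050² = 1.996 kg·m².
T = 2π√(1.996/(5.87 × 9.81 × 0.5050)) = 1.65 s.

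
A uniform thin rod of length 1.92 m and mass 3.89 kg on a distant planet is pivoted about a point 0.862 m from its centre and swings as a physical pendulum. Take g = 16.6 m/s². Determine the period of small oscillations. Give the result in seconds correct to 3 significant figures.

1.70 s

For a physical pendulum T = 2π√(I/(mgd)), with d = 0.8620 m from pivot to centre of mass.
I_cm = mL²/12 = 3.89 × 1.92²/12 = 1.195 kg·m²; I = I_cm + md² = 1.195 + 3.89 × 0.8620² = 4.085 kg·m².
T = 2π√(4.085/(3.89 × 16.6 × 0.8620)) = 1.70 s.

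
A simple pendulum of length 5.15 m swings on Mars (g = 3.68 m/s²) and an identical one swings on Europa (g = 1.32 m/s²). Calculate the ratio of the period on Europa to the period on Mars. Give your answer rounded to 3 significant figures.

T ∝ 1/√g, so T₂/T₁ = √(g₁/g₂) = √(3.68/1.32) = 1.67.

1.67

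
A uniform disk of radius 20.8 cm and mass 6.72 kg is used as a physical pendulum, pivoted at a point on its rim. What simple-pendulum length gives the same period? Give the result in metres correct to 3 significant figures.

The equivalent simple-pendulum length is L_eq = I/(md), where I is about the pivot and d = 0.2080 m.
I_cm = ½mR² = 0.1454 kg·m², so I = I_cm + md² = 0.1454 + 0.2907 = 0.4361 kg·m².
L_eq = 0.4361/(6.72 × 0.2080) = 0.312 m.

0.312 m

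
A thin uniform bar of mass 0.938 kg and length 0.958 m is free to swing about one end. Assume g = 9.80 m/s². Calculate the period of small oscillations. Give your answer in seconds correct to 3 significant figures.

For a physical pendulum T = 2π√(I/(mgd)), with d = 0.4790 m from pivot to centre of mass.
I_cm = mL²/12 = 0.938 × 0.958²/12 = 0.07174 kg·m²; I = I_cm + md² = 0.07174 + 0.938 × 0.4790² = 0.2870 kg·m².
T = 2π√(0.2870/(0.938 × 9.80 × 0.4790)) = 1.60 s.

1.60 s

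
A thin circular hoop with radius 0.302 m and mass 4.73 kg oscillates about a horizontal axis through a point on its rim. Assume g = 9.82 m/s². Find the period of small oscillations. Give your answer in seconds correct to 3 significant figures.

I_cm = mr² = 0.4314 kg·m². The pivot is at distance d = 0.302 m from the centre of mass.
By the parallel-axis theorem, I = I_cm + md² = 0.4314 + 0.4314 = 0.8628 kg·m².
T = 2π√(I/(mgd)) = 2π√(0.8628/(4.73 × 9.82 × 0.302)) = 1.56 s.

1.56 s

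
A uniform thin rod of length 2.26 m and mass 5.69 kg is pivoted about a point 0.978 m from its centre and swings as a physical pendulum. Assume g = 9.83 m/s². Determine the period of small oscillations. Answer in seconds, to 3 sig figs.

2.38 s

For a physical pendulum T = 2π√(I/(mgd)), with d = 0.9780 m from pivot to centre of mass.
I_cm = mL²/12 = 5.69 × 2.26²/12 = 2.422 kg·m²; I = I_cm + md² = 2.422 + 5.69 × 0.9780² = 7.864 kg·m².
T = 2π√(7.864/(5.69 × 9.83 × 0.9780)) = 2.38 s.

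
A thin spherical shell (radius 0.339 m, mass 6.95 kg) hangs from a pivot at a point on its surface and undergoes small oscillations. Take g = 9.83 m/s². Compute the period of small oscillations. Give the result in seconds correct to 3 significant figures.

I_cm = (2/3)mr² = 0.5325 kg·m². The pivot is at distance d = 0.339 m from the centre of mass.
By the parallel-axis theorem, I = I_cm + md² = 0.5325 + 0.7987 = 1.331 kg·m².
T = 2π√(I/(mgd)) = 2π√(1.331/(6.95 × 9.83 × 0.339)) = 1.51 s.

1.51 s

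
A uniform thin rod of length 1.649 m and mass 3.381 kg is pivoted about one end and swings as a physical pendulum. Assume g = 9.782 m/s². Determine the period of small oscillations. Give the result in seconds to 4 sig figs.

2.106 s

For a physical pendulum T = 2π√(I/(mgd)), with d = 0.82450 m from pivot to centre of mass.
I_cm = mL²/12 = 3.381 × 1.649²/12 = 0.76613 kg·m²; I = I_cm + md² = 0.76613 + 3.381 × 0.82450² = 3.0645 kg·m².
T = 2π√(3.0645/(3.381 × 9.782 × 0.82450)) = 2.106 s.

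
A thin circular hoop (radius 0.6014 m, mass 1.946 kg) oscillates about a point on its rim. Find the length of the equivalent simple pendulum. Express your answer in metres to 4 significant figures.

The equivalent simple-pendulum length is L_eq = I/(md), where I is about the pivot and d = 0.60140 m.
I_cm = mR² = 0.70383 kg·m², so I = I_cm + md² = 0.70383 + 0.70383 = 1.4077 kg·m².
L_eq = 1.4077/(1.946 × 0.60140) = 1.203 m.

1.203 m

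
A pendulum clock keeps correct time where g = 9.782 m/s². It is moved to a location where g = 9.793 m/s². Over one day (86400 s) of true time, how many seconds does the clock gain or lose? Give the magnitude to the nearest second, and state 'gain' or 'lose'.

The clock's period scales as T ∝ 1/√g, so T'/T = √(9.782/9.793) = 0.999438.
In 86400 s of true time the clock registers 86400/0.999438 = 86448.6 s, so it gains 49 s.

gain 49 s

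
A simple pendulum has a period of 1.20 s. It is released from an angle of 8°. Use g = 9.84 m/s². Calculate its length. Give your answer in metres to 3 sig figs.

From T = 2π√(L/g), L = gT²/(4π²) = 9.84 × 1.200²/(4π²) = 0.359 m.

0.359 m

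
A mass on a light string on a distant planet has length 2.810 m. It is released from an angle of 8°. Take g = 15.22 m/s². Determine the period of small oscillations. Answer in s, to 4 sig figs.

2.700 s

T = 2π√(L/g) = 2π√(2.810/15.22) = 2π × 0.42968 = 2.700 s.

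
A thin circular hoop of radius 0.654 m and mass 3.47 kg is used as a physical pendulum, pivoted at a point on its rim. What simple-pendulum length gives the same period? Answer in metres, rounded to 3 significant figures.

1.31 m

The equivalent simple-pendulum length is L_eq = I/(md), where I is about the pivot and d = 0.6540 m.
I_cm = mR² = 1.484 kg·m², so I = I_cm + md² = 1.484 + 1.484 = 2.968 kg·m².
L_eq = 2.968/(3.47 × 0.6540) = 1.31 m.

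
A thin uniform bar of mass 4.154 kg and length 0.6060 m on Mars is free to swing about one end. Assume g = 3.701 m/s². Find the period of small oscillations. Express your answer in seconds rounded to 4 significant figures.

2.076 s

For a physical pendulum T = 2π√(I/(mgd)), with d = 0.30300 m from pivot to centre of mass.
I_cm = mL²/12 = 4.154 × 0.6060²/12 = 0.12712 kg·m²; I = I_cm + md² = 0.12712 + 4.154 × 0.30300² = 0.50850 kg·m².
T = 2π√(0.50850/(4.154 × 3.701 × 0.30300)) = 2.076 s.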